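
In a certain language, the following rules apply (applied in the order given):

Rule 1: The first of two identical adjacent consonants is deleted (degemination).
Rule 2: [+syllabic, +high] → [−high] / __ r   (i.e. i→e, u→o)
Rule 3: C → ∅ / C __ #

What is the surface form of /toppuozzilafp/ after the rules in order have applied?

Rule 1 (degemination): /pp/ is a geminate; the first /p/ deletes. /zz/ is a geminate; the first /z/ deletes. /toppuozzilafp/ → topuozilafp.
Rule 2 (pre-rhotic lowering): no segment meets the environment; /topuozilafp/ is unchanged.
Rule 3 (final cluster simplification): /p/ is the second consonant of a word-final cluster /fp/, so it deletes. /topuozilafp/ → topuozilaf.

topuozilaf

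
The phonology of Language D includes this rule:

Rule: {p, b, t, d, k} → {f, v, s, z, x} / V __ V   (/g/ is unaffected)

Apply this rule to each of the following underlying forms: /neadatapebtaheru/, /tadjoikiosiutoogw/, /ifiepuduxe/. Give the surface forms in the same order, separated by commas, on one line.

/neadatapebtaheru/: /d/ is a stop between vowels /a/ and /a/, so it spirantizes to the fricative [z]. /t/ is a stop between vowels /a/ and /a/, so it spirantizes to the fricative [s]. /p/ is a stop between vowels /a/ and /e/, so it spirantizes to the fricative [f]. → [neazasafebtaheru].
/tadjoikiosiutoogw/: /k/ is a stop between vowels /i/ and /i/, so it spirantizes to the fricative [x]. /t/ is a stop between vowels /u/ and /o/, so it spirantizes to the fricative [s]. → [tadjoixiosiusoogw].
/ifiepuduxe/: /p/ is a stop between vowels /e/ and /u/, so it spirantizes to the fricative [f]. /d/ is a stop between vowels /u/ and /u/, so it spirantizes to the fricative [z]. → [ifiefuzuxe].

neazasafebtaheru, tadjoixiosiusoogw, ifiefuzuxe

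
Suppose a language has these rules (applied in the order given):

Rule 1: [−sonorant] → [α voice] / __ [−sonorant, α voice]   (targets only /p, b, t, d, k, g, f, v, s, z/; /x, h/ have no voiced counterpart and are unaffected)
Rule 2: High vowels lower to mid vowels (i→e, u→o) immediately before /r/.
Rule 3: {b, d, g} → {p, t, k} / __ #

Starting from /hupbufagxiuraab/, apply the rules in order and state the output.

Rule 1 (regressive voicing assimilation): /p/ precedes the voiced obstruent /b/, so it voices to [b] by assimilation. /g/ precedes the voiceless obstruent /x/, so it devoices to [k] by assimilation. /hupbufagxiuraab/ → hubbufakxiuraab.
Rule 2 (pre-rhotic lowering): /u/ is a high vowel immediately before /r/, so it lowers to [o]. /hubbufakxiuraab/ → hubbufakxioraab.
Rule 3 (final devoicing): /b/ is a voiced stop in word-final position, so it devoices to [p]. /hubbufakxioraab/ → hubbufakxioraap.

hubbufakxioraap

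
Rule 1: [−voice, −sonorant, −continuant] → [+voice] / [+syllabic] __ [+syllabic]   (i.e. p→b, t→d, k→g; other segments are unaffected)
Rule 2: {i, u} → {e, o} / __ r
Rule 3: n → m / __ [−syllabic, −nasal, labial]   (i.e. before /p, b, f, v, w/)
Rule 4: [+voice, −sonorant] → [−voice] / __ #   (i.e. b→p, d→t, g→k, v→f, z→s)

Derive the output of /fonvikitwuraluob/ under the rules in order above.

Rule 1 (intervocalic voicing): /k/ is a voiceless stop between vowels /i/ and /i/, so it voices to [g]. /fonvikitwuraluob/ → fonvigitwuraluob.
Rule 2 (pre-rhotic lowering): /u/ is a high vowel immediately before /r/, so it lowers to [o]. /fonvigitwuraluob/ → fonvigitworaluob.
Rule 3 (nasal place assimilation): /n/ precedes the labial consonant /v/, so it assimilates in place to [m]. /fonvigitworaluob/ → fomvigitworaluob.
Rule 4 (final devoicing): /b/ is a voiced obstruent in word-final position, so it devoices to [p]. /fomvigitworaluob/ → fomvigitworaluop.

fomvigitworaluop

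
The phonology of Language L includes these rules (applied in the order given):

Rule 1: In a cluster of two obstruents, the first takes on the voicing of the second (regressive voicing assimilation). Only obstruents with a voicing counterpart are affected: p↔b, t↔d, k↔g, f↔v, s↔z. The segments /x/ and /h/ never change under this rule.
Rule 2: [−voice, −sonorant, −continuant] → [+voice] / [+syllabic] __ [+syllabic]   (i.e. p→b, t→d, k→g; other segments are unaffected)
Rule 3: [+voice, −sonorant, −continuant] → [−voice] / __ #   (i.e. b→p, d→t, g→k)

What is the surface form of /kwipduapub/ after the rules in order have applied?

Rule 1 (regressive voicing assimilation): /p/ precedes the voiced obstruent /d/, so it voices to [b] by assimilation. /kwipduapub/ → kwibduapub.
Rule 2 (intervocalic voicing): /p/ is a voiceless stop between vowels /a/ and /u/, so it voices to [b]. /kwibduapub/ → kwibduabub.
Rule 3 (final devoicing): /b/ is a voiced stop in word-final position, so it devoices to [p]. /kwibduabub/ → kwibduabup.

kwibduabup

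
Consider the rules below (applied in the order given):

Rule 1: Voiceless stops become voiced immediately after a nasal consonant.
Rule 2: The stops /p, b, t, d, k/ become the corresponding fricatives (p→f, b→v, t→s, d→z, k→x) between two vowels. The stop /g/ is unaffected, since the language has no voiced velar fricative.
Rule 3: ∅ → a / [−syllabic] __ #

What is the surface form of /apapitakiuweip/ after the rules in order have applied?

afafisaxiuweipa

Rule 1 (post-nasal voicing): no segment meets the environment; /apapitakiuweip/ is unchanged.
Rule 2 (intervocalic spirantization): /p/ is a stop between vowels /a/ and /a/, so it spirantizes to the fricative [f]. /p/ is a stop between vowels /a/ and /i/, so it spirantizes to the fricative [f]. /t/ is a stop between vowels /i/ and /a/, so it spirantizes to the fricative [s]. /k/ is a stop between vowels /a/ and /i/, so it spirantizes to the fricative [x]. /apapitakiuweip/ → afafisaxiuweip.
Rule 3 (final a-epenthesis): the form ends in the consonant /p/, so [a] is inserted word-finally. /afafisaxiuweip/ → afafisaxiuweipa.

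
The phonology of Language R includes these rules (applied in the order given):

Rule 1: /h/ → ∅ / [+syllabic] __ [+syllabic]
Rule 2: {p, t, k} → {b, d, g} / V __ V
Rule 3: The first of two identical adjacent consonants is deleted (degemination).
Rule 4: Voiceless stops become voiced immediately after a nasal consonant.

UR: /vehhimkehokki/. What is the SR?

Rule 1 (intervocalic h-deletion): /h/ occurs between vowels /e/ and /o/, so it deletes. /vehhimkehokki/ → vehhimkeokki.
Rule 2 (intervocalic voicing): no segment meets the environment; /vehhimkeokki/ is unchanged.
Rule 3 (degemination): /hh/ is a geminate; the first /h/ deletes. /kk/ is a geminate; the first /k/ deletes. /vehhimkeokki/ → vehimkeoki.
Rule 4 (post-nasal voicing): /k/ is a voiceless stop immediately after the nasal /m/, so it voices to [g]. /vehimkeoki/ → vehimgeoki.

vehimgeoki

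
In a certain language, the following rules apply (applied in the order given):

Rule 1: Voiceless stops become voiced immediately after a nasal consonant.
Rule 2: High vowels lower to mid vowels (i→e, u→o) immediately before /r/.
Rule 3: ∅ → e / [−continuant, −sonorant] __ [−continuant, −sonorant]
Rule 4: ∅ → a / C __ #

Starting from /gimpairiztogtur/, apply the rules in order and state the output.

gimbaeriztogetora

Rule 1 (post-nasal voicing): /p/ is a voiceless stop immediately after the nasal /m/, so it voices to [b]. /gimpairiztogtur/ → gimbairiztogtur.
Rule 2 (pre-rhotic lowering): /i/ is a high vowel immediately before /r/, so it lowers to [e]. /u/ is a high vowel immediately before /r/, so it lowers to [o]. /gimbairiztogtur/ → gimbaeriztogtor.
Rule 3 (stop-cluster e-epenthesis): /g/ and /t/ form a stop–stop cluster, so [e] is inserted between them. /gimbaeriztogtor/ → gimbaeriztogetor.
Rule 4 (final a-epenthesis): the form ends in the consonant /r/, so [a] is inserted word-finally. /gimbaeriztogetor/ → gimbaeriztogetora.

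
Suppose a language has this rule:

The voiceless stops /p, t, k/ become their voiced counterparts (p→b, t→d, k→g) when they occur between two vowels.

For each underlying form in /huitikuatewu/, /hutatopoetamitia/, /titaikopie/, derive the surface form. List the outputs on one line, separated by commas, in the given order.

/huitikuatewu/: /t/ is a voiceless stop between vowels /i/ and /i/, so it voices to [d]. /k/ is a voiceless stop between vowels /i/ and /u/, so it voices to [g]. /t/ is a voiceless stop between vowels /a/ and /e/, so it voices to [d]. → [huidiguadewu].
/hutatopoetamitia/: /t/ is a voiceless stop between vowels /u/ and /a/, so it voices to [d]. /t/ is a voiceless stop between vowels /a/ and /o/, so it voices to [d]. /p/ is a voiceless stop between vowels /o/ and /o/, so it voices to [b]. /t/ is a voiceless stop between vowels /e/ and /a/, so it voices to [d]. /t/ is a voiceless stop between vowels /i/ and /i/, so it voices to [d]. → [hudadoboedamidia].
/titaikopie/: /t/ is a voiceless stop between vowels /i/ and /a/, so it voices to [d]. /k/ is a voiceless stop between vowels /i/ and /o/, so it voices to [g]. /p/ is a voiceless stop between vowels /o/ and /i/, so it voices to [b]. → [tidaigobie].

huidiguadewu, hudadoboedamidia, tidaigobie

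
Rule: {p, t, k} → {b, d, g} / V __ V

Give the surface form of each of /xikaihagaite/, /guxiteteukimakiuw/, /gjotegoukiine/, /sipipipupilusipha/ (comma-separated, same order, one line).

xigaihagaide, guxidedeugimagiuw, gjodegougiine, sibibibubilusipha

/xikaihagaite/: /k/ is a voiceless stop between vowels /i/ and /a/, so it voices to [g]. /t/ is a voiceless stop between vowels /i/ and /e/, so it voices to [d]. → [xigaihagaide].
/guxiteteukimakiuw/: /t/ is a voiceless stop between vowels /i/ and /e/, so it voices to [d]. /t/ is a voiceless stop between vowels /e/ and /e/, so it voices to [d]. /k/ is a voiceless stop between vowels /u/ and /i/, so it voices to [g]. /k/ is a voiceless stop between vowels /a/ and /i/, so it voices to [g]. → [guxidedeugimagiuw].
/gjotegoukiine/: /t/ is a voiceless stop between vowels /o/ and /e/, so it voices to [d]. /k/ is a voiceless stop between vowels /u/ and /i/, so it voices to [g]. → [gjodegougiine].
/sipipipupilusipha/: /p/ is a voiceless stop between vowels /i/ and /i/, so it voices to [b]. /p/ is a voiceless stop between vowels /i/ and /i/, so it voices to [b]. /p/ is a voiceless stop between vowels /i/ and /u/, so it voices to [b]. /p/ is a voiceless stop between vowels /u/ and /i/, so it voices to [b]. → [sibibibubilusipha].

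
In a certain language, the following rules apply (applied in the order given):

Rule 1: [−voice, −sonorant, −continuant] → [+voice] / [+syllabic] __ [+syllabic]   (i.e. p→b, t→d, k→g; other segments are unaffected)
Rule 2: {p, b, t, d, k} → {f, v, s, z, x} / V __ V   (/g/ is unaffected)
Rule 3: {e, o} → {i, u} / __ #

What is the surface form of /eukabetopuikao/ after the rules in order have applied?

eugavezovuigau

Rule 1 (intervocalic voicing): /k/ is a voiceless stop between vowels /u/ and /a/, so it voices to [g]. /t/ is a voiceless stop between vowels /e/ and /o/, so it voices to [d]. /p/ is a voiceless stop between vowels /o/ and /u/, so it voices to [b]. /k/ is a voiceless stop between vowels /i/ and /a/, so it voices to [g]. /eukabetopuikao/ → eugabedobuigao.
Rule 2 (intervocalic spirantization): /b/ is a stop between vowels /a/ and /e/, so it spirantizes to the fricative [v]. /d/ is a stop between vowels /e/ and /o/, so it spirantizes to the fricative [z]. /b/ is a stop between vowels /o/ and /u/, so it spirantizes to the fricative [v]. /eugabedobuigao/ → eugavezovuigao.
Rule 3 (final vowel raising): /o/ is a mid vowel in word-final position, so it raises to [u]. /eugavezovuigao/ → eugavezovuigau.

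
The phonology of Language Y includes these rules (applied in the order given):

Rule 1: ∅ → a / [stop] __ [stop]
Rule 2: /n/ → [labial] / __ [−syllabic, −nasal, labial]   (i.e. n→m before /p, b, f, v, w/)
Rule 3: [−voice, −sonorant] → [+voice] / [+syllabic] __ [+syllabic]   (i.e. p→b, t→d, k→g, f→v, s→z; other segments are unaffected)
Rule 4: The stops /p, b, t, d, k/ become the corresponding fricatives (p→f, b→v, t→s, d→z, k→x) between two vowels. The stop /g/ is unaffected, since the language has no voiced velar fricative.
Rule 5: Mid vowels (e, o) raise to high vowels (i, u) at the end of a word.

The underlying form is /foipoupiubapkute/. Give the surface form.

Rule 1 (stop-cluster a-epenthesis): /p/ and /k/ form a stop–stop cluster, so [a] is inserted between them. /foipoupiubapkute/ → foipoupiubapakute.
Rule 2 (nasal place assimilation): no segment meets the environment; /foipoupiubapakute/ is unchanged.
Rule 3 (intervocalic voicing): /p/ is a voiceless obstruent between vowels /i/ and /o/, so it voices to [b]. /p/ is a voiceless obstruent between vowels /u/ and /i/, so it voices to [b]. /p/ is a voiceless obstruent between vowels /a/ and /a/, so it voices to [b]. /k/ is a voiceless obstruent between vowels /a/ and /u/, so it voices to [g]. /t/ is a voiceless obstruent between vowels /u/ and /e/, so it voices to [d]. /foipoupiubapakute/ → foiboubiubabagude.
Rule 4 (intervocalic spirantization): /b/ is a stop between vowels /i/ and /o/, so it spirantizes to the fricative [v]. /b/ is a stop between vowels /u/ and /i/, so it spirantizes to the fricative [v]. /b/ is a stop between vowels /u/ and /a/, so it spirantizes to the fricative [v]. /b/ is a stop between vowels /a/ and /a/, so it spirantizes to the fricative [v]. /d/ is a stop between vowels /u/ and /e/, so it spirantizes to the fricative [z]. /foiboubiubabagude/ → foivouviuvavaguze.
Rule 5 (final vowel raising): /e/ is a mid vowel in word-final position, so it raises to [i]. /foivouviuvavaguze/ → foivouviuvavaguzi.

foivouviuvavaguzi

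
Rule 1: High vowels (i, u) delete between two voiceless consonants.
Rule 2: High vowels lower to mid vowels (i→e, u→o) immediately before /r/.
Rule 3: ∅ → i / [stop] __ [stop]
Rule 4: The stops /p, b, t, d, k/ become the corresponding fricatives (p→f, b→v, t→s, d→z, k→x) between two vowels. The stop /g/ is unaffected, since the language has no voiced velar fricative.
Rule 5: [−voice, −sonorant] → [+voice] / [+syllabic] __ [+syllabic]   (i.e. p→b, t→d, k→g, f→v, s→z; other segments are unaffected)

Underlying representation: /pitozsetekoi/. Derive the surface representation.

Rule 1 (high vowel syncope): /i/ is a high vowel flanked by voiceless consonants /p/ and /t/, so it deletes. /pitozsetekoi/ → ptozsetekoi.
Rule 2 (pre-rhotic lowering): no segment meets the environment; /ptozsetekoi/ is unchanged.
Rule 3 (stop-cluster i-epenthesis): /p/ and /t/ form a stop–stop cluster, so [i] is inserted between them. /ptozsetekoi/ → pitozsetekoi.
Rule 4 (intervocalic spirantization): /t/ is a stop between vowels /i/ and /o/, so it spirantizes to the fricative [s]. /t/ is a stop between vowels /e/ and /e/, so it spirantizes to the fricative [s]. /k/ is a stop between vowels /e/ and /o/, so it spirantizes to the fricative [x]. /pitozsetekoi/ → pisozsesexoi.
Rule 5 (intervocalic voicing): /s/ is a voiceless obstruent between vowels /i/ and /o/, so it voices to [z]. /s/ is a voiceless obstruent between vowels /e/ and /e/, so it voices to [z]. /pisozsesexoi/ → pizozsezexoi.

pizozsezexoi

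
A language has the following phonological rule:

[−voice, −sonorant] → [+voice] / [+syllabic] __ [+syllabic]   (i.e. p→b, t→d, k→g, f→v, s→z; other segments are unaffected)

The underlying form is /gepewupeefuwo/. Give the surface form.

/p/ is a voiceless obstruent between vowels /e/ and /e/, so it voices to [b].
/p/ is a voiceless obstruent between vowels /u/ and /e/, so it voices to [b].
/f/ is a voiceless obstruent between vowels /e/ and /u/, so it voices to [v].
Surface form: [gebewubeevuwo].

gebewubeevuwo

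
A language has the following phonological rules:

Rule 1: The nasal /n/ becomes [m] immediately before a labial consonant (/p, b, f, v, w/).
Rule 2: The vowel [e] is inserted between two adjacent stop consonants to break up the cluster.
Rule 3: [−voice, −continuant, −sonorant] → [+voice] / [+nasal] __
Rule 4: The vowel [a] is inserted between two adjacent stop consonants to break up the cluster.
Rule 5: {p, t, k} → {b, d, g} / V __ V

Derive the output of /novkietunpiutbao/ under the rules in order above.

novkiedumbiudebao

Rule 1 (nasal place assimilation): /n/ precedes the labial consonant /p/, so it assimilates in place to [m]. /novkietunpiutbao/ → novkietumpiutbao.
Rule 2 (stop-cluster e-epenthesis): /t/ and /b/ form a stop–stop cluster, so [e] is inserted between them. /novkietumpiutbao/ → novkietumpiutebao.
Rule 3 (post-nasal voicing): /p/ is a voiceless stop immediately after the nasal /m/, so it voices to [b]. /novkietumpiutebao/ → novkietumbiutebao.
Rule 4 (stop-cluster a-epenthesis): no segment meets the environment; /novkietumbiutebao/ is unchanged.
Rule 5 (intervocalic voicing): /t/ is a voiceless stop between vowels /e/ and /u/, so it voices to [d]. /t/ is a voiceless stop between vowels /u/ and /e/, so it voices to [d]. /novkietumbiutebao/ → novkiedumbiudebao.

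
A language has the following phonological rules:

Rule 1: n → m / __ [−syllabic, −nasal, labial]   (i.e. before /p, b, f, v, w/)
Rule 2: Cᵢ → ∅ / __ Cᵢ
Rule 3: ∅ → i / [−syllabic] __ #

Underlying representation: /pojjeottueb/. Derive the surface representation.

pojeotuebi

Rule 1 (nasal place assimilation): no segment meets the environment; /pojjeottueb/ is unchanged.
Rule 2 (degemination): /jj/ is a geminate; the first /j/ deletes. /tt/ is a geminate; the first /t/ deletes. /pojjeottueb/ → pojeotueb.
Rule 3 (final i-epenthesis): the form ends in the consonant /b/, so [i] is inserted word-finally. /pojeotueb/ → pojeotuebi.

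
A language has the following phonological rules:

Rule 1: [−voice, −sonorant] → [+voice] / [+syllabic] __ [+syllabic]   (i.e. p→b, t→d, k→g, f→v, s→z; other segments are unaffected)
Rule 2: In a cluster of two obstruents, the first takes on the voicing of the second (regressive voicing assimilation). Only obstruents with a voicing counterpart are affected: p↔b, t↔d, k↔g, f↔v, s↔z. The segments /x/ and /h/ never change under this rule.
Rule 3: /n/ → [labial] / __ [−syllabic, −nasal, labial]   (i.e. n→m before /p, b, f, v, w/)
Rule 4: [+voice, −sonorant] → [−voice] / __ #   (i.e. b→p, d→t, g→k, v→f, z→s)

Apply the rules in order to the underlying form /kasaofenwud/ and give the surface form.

Rule 1 (intervocalic voicing): /s/ is a voiceless obstruent between vowels /a/ and /a/, so it voices to [z]. /f/ is a voiceless obstruent between vowels /o/ and /e/, so it voices to [v]. /kasaofenwud/ → kazaovenwud.
Rule 2 (regressive voicing assimilation): no segment meets the environment; /kazaovenwud/ is unchanged.
Rule 3 (nasal place assimilation): /n/ precedes the labial consonant /w/, so it assimilates in place to [m]. /kazaovenwud/ → kazaovemwud.
Rule 4 (final devoicing): /d/ is a voiced obstruent in word-final position, so it devoices to [t]. /kazaovemwud/ → kazaovemwut.

kazaovemwut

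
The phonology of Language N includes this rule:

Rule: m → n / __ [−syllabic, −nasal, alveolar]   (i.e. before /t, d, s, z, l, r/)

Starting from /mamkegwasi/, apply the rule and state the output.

mamkegwasi

No segment of /mamkegwasi/ meets the structural description of the rule, so the form surfaces unchanged.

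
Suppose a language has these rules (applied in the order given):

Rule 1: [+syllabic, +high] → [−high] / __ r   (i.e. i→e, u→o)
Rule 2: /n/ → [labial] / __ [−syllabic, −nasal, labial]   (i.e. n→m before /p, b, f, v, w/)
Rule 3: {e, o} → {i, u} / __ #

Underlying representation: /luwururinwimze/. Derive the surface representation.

Rule 1 (pre-rhotic lowering): /u/ is a high vowel immediately before /r/, so it lowers to [o]. /u/ is a high vowel immediately before /r/, so it lowers to [o]. /luwururinwimze/ → luwororinwimze.
Rule 2 (nasal place assimilation): /n/ precedes the labial consonant /w/, so it assimilates in place to [m]. /luwororinwimze/ → luwororimwimze.
Rule 3 (final vowel raising): /e/ is a mid vowel in word-final position, so it raises to [i]. /luwororimwimze/ → luwororimwimzi.

luwororimwimzi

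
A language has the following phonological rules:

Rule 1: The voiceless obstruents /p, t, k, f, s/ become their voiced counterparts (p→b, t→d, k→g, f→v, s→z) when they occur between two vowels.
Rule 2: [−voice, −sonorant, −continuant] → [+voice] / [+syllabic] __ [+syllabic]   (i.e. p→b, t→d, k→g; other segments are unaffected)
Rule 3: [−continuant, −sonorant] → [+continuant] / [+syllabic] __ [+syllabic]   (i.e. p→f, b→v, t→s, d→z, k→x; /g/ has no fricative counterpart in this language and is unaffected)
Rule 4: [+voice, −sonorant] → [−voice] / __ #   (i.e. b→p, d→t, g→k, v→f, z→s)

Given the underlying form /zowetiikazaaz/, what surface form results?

Rule 1 (intervocalic voicing): /t/ is a voiceless obstruent between vowels /e/ and /i/, so it voices to [d]. /k/ is a voiceless obstruent between vowels /i/ and /a/, so it voices to [g]. /zowetiikazaaz/ → zowediigazaaz.
Rule 2 (intervocalic voicing): no segment meets the environment; /zowediigazaaz/ is unchanged.
Rule 3 (intervocalic spirantization): /d/ is a stop between vowels /e/ and /i/, so it spirantizes to the fricative [z]. /zowediigazaaz/ → zoweziigazaaz.
Rule 4 (final devoicing): /z/ is a voiced obstruent in word-final position, so it devoices to [s]. /zoweziigazaaz/ → zoweziigazaas.

zoweziigazaas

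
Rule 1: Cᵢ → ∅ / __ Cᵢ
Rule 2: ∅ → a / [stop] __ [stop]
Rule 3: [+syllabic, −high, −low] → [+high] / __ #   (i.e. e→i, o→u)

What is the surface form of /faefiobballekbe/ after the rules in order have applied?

Rule 1 (degemination): /bb/ is a geminate; the first /b/ deletes. /ll/ is a geminate; the first /l/ deletes. /faefiobballekbe/ → faefiobalekbe.
Rule 2 (stop-cluster a-epenthesis): /k/ and /b/ form a stop–stop cluster, so [a] is inserted between them. /faefiobalekbe/ → faefiobalekabe.
Rule 3 (final vowel raising): /e/ is a mid vowel in word-final position, so it raises to [i]. /faefiobalekabe/ → faefiobalekabi.

faefiobalekabi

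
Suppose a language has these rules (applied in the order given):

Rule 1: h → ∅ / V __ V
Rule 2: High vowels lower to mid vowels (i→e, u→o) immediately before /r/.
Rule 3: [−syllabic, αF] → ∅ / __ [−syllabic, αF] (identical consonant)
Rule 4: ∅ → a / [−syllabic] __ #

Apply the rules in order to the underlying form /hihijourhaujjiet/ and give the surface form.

hiijoorhaujieta

Rule 1 (intervocalic h-deletion): /h/ occurs between vowels /i/ and /i/, so it deletes. /hihijourhaujjiet/ → hiijourhaujjiet.
Rule 2 (pre-rhotic lowering): /u/ is a high vowel immediately before /r/, so it lowers to [o]. /hiijourhaujjiet/ → hiijoorhaujjiet.
Rule 3 (degemination): /jj/ is a geminate; the first /j/ deletes. /hiijoorhaujjiet/ → hiijoorhaujiet.
Rule 4 (final a-epenthesis): the form ends in the consonant /t/, so [a] is inserted word-finally. /hiijoorhaujiet/ → hiijoorhaujieta.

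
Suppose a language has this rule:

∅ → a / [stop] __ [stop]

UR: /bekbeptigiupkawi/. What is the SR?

bekabepatigiupakawi

/k/ and /b/ form a stop–stop cluster, so [a] is inserted between them.
/p/ and /t/ form a stop–stop cluster, so [a] is inserted between them.
/p/ and /k/ form a stop–stop cluster, so [a] is inserted between them.
Surface form: [bekabepatigiupakawi].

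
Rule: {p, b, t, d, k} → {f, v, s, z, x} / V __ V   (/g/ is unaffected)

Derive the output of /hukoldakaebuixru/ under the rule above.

/k/ is a stop between vowels /u/ and /o/, so it spirantizes to the fricative [x].
/k/ is a stop between vowels /a/ and /a/, so it spirantizes to the fricative [x].
/b/ is a stop between vowels /e/ and /u/, so it spirantizes to the fricative [v].
Surface form: [huxoldaxaevuixru].

huxoldaxaevuixru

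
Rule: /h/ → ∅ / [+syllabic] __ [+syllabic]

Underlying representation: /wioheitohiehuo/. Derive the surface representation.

/h/ occurs between vowels /o/ and /e/, so it deletes.
/h/ occurs between vowels /o/ and /i/, so it deletes.
/h/ occurs between vowels /e/ and /u/, so it deletes.
Surface form: [wioeitoieuo].

wioeitoieuo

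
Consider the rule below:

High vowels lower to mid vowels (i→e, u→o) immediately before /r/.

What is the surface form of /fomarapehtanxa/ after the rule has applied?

fomarapehtanxa

No segment of /fomarapehtanxa/ meets the structural description of the rule, so the form surfaces unchanged.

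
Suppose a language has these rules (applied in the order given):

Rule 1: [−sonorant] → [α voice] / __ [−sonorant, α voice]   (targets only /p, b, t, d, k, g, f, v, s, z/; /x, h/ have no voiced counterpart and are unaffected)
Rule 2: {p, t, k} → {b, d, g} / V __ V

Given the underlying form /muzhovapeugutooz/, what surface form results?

Rule 1 (regressive voicing assimilation): /z/ precedes the voiceless obstruent /h/, so it devoices to [s] by assimilation. /muzhovapeugutooz/ → mushovapeugutooz.
Rule 2 (intervocalic voicing): /p/ is a voiceless stop between vowels /a/ and /e/, so it voices to [b]. /t/ is a voiceless stop between vowels /u/ and /o/, so it voices to [d]. /mushovapeugutooz/ → mushovabeugudooz.

mushovabeugudooz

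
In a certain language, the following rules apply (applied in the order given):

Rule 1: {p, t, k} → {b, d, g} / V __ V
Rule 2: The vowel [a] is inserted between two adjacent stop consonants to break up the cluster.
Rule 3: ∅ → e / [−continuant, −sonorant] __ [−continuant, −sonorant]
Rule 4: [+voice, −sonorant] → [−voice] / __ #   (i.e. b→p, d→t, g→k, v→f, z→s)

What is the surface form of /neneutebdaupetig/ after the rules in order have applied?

Rule 1 (intervocalic voicing): /t/ is a voiceless stop between vowels /u/ and /e/, so it voices to [d]. /p/ is a voiceless stop between vowels /u/ and /e/, so it voices to [b]. /t/ is a voiceless stop between vowels /e/ and /i/, so it voices to [d]. /neneutebdaupetig/ → neneudebdaubedig.
Rule 2 (stop-cluster a-epenthesis): /b/ and /d/ form a stop–stop cluster, so [a] is inserted between them. /neneudebdaubedig/ → neneudebadaubedig.
Rule 3 (stop-cluster e-epenthesis): no segment meets the environment; /neneudebadaubedig/ is unchanged.
Rule 4 (final devoicing): /g/ is a voiced obstruent in word-final position, so it devoices to [k]. /neneudebadaubedig/ → neneudebadaubedik.

neneudebadaubedik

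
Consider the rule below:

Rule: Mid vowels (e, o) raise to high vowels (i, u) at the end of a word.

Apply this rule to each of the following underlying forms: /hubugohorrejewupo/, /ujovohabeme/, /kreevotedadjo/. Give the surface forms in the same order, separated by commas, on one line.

/hubugohorrejewupo/: /o/ is a mid vowel in word-final position, so it raises to [u]. → [hubugohorrejewupu].
/ujovohabeme/: /e/ is a mid vowel in word-final position, so it raises to [i]. → [ujovohabemi].
/kreevotedadjo/: /o/ is a mid vowel in word-final position, so it raises to [u]. → [kreevotedadju].

hubugohorrejewupu, ujovohabemi, kreevotedadju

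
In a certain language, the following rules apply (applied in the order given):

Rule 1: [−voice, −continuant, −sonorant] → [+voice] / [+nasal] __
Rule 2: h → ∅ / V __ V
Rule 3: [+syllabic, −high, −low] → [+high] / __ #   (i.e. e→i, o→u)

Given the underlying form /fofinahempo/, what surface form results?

Rule 1 (post-nasal voicing): /p/ is a voiceless stop immediately after the nasal /m/, so it voices to [b]. /fofinahempo/ → fofinahembo.
Rule 2 (intervocalic h-deletion): /h/ occurs between vowels /a/ and /e/, so it deletes. /fofinahembo/ → fofinaembo.
Rule 3 (final vowel raising): /o/ is a mid vowel in word-final position, so it raises to [u]. /fofinaembo/ → fofinaembu.

fofinaembu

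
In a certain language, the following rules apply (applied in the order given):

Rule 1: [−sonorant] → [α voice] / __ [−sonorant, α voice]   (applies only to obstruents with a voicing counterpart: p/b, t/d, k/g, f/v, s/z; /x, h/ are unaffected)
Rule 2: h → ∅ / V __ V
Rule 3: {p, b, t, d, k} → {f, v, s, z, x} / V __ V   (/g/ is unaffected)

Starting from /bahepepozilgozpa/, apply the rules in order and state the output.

Rule 1 (regressive voicing assimilation): /z/ precedes the voiceless obstruent /p/, so it devoices to [s] by assimilation. /bahepepozilgozpa/ → bahepepozilgospa.
Rule 2 (intervocalic h-deletion): /h/ occurs between vowels /a/ and /e/, so it deletes. /bahepepozilgospa/ → baepepozilgospa.
Rule 3 (intervocalic spirantization): /p/ is a stop between vowels /e/ and /e/, so it spirantizes to the fricative [f]. /p/ is a stop between vowels /e/ and /o/, so it spirantizes to the fricative [f]. /baepepozilgospa/ → baefefozilgospa.

baefefozilgospa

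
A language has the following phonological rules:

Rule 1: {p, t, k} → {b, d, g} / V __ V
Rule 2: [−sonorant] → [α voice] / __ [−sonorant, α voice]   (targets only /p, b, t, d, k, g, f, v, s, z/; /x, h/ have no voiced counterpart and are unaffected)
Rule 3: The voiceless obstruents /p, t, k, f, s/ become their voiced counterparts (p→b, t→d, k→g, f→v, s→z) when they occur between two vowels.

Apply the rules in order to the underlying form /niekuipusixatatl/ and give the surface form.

Rule 1 (intervocalic voicing): /k/ is a voiceless stop between vowels /e/ and /u/, so it voices to [g]. /p/ is a voiceless stop between vowels /i/ and /u/, so it voices to [b]. /t/ is a voiceless stop between vowels /a/ and /a/, so it voices to [d]. /niekuipusixatatl/ → nieguibusixadatl.
Rule 2 (regressive voicing assimilation): no segment meets the environment; /nieguibusixadatl/ is unchanged.
Rule 3 (intervocalic voicing): /s/ is a voiceless obstruent between vowels /u/ and /i/, so it voices to [z]. /nieguibusixadatl/ → nieguibuzixadatl.

nieguibuzixadatl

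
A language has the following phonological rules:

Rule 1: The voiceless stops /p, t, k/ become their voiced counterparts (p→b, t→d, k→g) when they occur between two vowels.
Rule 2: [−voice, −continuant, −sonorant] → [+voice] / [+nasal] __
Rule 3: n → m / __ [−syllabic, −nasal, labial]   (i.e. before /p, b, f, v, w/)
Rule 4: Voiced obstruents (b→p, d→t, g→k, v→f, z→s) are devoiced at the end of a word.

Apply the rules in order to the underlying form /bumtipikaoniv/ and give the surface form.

bumdibigaonif

Rule 1 (intervocalic voicing): /p/ is a voiceless stop between vowels /i/ and /i/, so it voices to [b]. /k/ is a voiceless stop between vowels /i/ and /a/, so it voices to [g]. /bumtipikaoniv/ → bumtibigaoniv.
Rule 2 (post-nasal voicing): /t/ is a voiceless stop immediately after the nasal /m/, so it voices to [d]. /bumtibigaoniv/ → bumdibigaoniv.
Rule 3 (nasal place assimilation): no segment meets the environment; /bumdibigaoniv/ is unchanged.
Rule 4 (final devoicing): /v/ is a voiced obstruent in word-final position, so it devoices to [f]. /bumdibigaoniv/ → bumdibigaonif.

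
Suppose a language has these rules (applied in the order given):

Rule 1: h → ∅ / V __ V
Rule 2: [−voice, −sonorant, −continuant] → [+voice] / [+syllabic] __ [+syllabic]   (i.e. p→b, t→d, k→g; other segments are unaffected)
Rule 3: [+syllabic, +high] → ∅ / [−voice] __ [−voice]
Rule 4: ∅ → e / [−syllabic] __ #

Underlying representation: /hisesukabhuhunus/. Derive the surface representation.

hsesugabhuunuse

Rule 1 (intervocalic h-deletion): /h/ occurs between vowels /u/ and /u/, so it deletes. /hisesukabhuhunus/ → hisesukabhuunus.
Rule 2 (intervocalic voicing): /k/ is a voiceless stop between vowels /u/ and /a/, so it voices to [g]. /hisesukabhuunus/ → hisesugabhuunus.
Rule 3 (high vowel syncope): /i/ is a high vowel flanked by voiceless consonants /h/ and /s/, so it deletes. /hisesugabhuunus/ → hsesugabhuunus.
Rule 4 (final e-epenthesis): the form ends in the consonant /s/, so [e] is inserted word-finally. /hsesugabhuunus/ → hsesugabhuunuse.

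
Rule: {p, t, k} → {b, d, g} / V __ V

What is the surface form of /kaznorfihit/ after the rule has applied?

No segment of /kaznorfihit/ meets the structural description of the rule, so the form surfaces unchanged.

kaznorfihit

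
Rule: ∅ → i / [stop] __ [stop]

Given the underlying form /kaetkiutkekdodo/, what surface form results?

kaetikiutikekidodo

/t/ and /k/ form a stop–stop cluster, so [i] is inserted between them.
/t/ and /k/ form a stop–stop cluster, so [i] is inserted between them.
/k/ and /d/ form a stop–stop cluster, so [i] is inserted between them.
Surface form: [kaetikiutikekidodo].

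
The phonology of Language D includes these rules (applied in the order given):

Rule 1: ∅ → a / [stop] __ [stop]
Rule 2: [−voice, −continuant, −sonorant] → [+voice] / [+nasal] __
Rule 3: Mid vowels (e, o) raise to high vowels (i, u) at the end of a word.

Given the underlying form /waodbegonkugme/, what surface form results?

waodabegongugmi

Rule 1 (stop-cluster a-epenthesis): /d/ and /b/ form a stop–stop cluster, so [a] is inserted between them. /waodbegonkugme/ → waodabegonkugme.
Rule 2 (post-nasal voicing): /k/ is a voiceless stop immediately after the nasal /n/, so it voices to [g]. /waodabegonkugme/ → waodabegongugme.
Rule 3 (final vowel raising): /e/ is a mid vowel in word-final position, so it raises to [i]. /waodabegongugme/ → waodabegongugmi.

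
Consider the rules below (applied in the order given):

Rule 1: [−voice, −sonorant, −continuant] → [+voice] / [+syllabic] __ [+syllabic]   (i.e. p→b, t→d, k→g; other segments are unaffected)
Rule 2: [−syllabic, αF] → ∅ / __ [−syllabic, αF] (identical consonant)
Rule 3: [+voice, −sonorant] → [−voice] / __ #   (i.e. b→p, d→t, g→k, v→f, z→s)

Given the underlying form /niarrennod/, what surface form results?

niarenot

Rule 1 (intervocalic voicing): no segment meets the environment; /niarrennod/ is unchanged.
Rule 2 (degemination): /rr/ is a geminate; the first /r/ deletes. /nn/ is a geminate; the first /n/ deletes. /niarrennod/ → niarenod.
Rule 3 (final devoicing): /d/ is a voiced obstruent in word-final position, so it devoices to [t]. /niarenod/ → niarenot.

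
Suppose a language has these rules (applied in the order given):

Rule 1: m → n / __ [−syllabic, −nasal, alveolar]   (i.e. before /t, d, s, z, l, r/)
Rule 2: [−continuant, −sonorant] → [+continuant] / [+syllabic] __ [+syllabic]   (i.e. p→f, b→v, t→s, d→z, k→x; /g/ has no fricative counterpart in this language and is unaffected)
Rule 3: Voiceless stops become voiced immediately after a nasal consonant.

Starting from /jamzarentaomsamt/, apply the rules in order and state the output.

Rule 1 (nasal place assimilation): /m/ precedes the alveolar consonant /z/, so it assimilates in place to [n]. /m/ precedes the alveolar consonant /s/, so it assimilates in place to [n]. /m/ precedes the alveolar consonant /t/, so it assimilates in place to [n]. /jamzarentaomsamt/ → janzarentaonsant.
Rule 2 (intervocalic spirantization): no segment meets the environment; /janzarentaonsant/ is unchanged.
Rule 3 (post-nasal voicing): /t/ is a voiceless stop immediately after the nasal /n/, so it voices to [d]. /t/ is a voiceless stop immediately after the nasal /n/, so it voices to [d]. /janzarentaonsant/ → janzarendaonsand.

janzarendaonsand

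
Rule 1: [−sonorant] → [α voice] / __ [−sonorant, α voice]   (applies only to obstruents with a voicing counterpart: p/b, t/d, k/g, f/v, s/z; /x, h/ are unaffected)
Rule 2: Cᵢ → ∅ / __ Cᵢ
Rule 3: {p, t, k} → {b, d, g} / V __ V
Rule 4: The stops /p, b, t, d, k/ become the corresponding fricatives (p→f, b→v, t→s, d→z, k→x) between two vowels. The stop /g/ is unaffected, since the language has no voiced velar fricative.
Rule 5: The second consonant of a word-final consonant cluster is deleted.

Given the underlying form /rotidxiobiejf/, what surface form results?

Rule 1 (regressive voicing assimilation): /d/ precedes the voiceless obstruent /x/, so it devoices to [t] by assimilation. /rotidxiobiejf/ → rotitxiobiejf.
Rule 2 (degemination): no segment meets the environment; /rotitxiobiejf/ is unchanged.
Rule 3 (intervocalic voicing): /t/ is a voiceless stop between vowels /o/ and /i/, so it voices to [d]. /rotitxiobiejf/ → roditxiobiejf.
Rule 4 (intervocalic spirantization): /d/ is a stop between vowels /o/ and /i/, so it spirantizes to the fricative [z]. /b/ is a stop between vowels /o/ and /i/, so it spirantizes to the fricative [v]. /roditxiobiejf/ → rozitxioviejf.
Rule 5 (final cluster simplification): /f/ is the second consonant of a word-final cluster /jf/, so it deletes. /rozitxioviejf/ → rozitxioviej.

rozitxioviej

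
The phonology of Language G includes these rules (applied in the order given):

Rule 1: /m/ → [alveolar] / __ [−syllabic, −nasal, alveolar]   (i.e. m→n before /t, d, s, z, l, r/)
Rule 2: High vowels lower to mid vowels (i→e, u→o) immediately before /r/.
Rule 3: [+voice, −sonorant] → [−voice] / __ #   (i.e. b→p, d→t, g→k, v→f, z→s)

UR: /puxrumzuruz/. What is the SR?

puxrunzorus

Rule 1 (nasal place assimilation): /m/ precedes the alveolar consonant /z/, so it assimilates in place to [n]. /puxrumzuruz/ → puxrunzuruz.
Rule 2 (pre-rhotic lowering): /u/ is a high vowel immediately before /r/, so it lowers to [o]. /puxrunzuruz/ → puxrunzoruz.
Rule 3 (final devoicing): /z/ is a voiced obstruent in word-final position, so it devoices to [s]. /puxrunzoruz/ → puxrunzorus.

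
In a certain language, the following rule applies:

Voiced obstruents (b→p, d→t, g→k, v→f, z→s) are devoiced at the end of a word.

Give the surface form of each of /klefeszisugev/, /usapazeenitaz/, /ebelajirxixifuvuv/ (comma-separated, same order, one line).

/klefeszisugev/: /v/ is a voiced obstruent in word-final position, so it devoices to [f]. → [klefeszisugef].
/usapazeenitaz/: /z/ is a voiced obstruent in word-final position, so it devoices to [s]. → [usapazeenitas].
/ebelajirxixifuvuv/: /v/ is a voiced obstruent in word-final position, so it devoices to [f]. → [ebelajirxixifuvuf].

klefeszisugef, usapazeenitas, ebelajirxixifuvuf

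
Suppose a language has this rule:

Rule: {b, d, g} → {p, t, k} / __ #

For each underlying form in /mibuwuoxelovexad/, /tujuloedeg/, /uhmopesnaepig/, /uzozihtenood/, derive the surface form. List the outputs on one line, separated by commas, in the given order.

/mibuwuoxelovexad/: /d/ is a voiced stop in word-final position, so it devoices to [t]. → [mibuwuoxelovexat].
/tujuloedeg/: /g/ is a voiced stop in word-final position, so it devoices to [k]. → [tujuloedek].
/uhmopesnaepig/: /g/ is a voiced stop in word-final position, so it devoices to [k]. → [uhmopesnaepik].
/uzozihtenood/: /d/ is a voiced stop in word-final position, so it devoices to [t]. → [uzozihtenoot].

mibuwuoxelovexat, tujuloedek, uhmopesnaepik, uzozihtenoot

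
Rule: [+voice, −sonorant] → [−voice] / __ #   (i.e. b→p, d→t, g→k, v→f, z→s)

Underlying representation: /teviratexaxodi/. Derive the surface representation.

teviratexaxodi

No segment of /teviratexaxodi/ meets the structural description of the rule, so the form surfaces unchanged.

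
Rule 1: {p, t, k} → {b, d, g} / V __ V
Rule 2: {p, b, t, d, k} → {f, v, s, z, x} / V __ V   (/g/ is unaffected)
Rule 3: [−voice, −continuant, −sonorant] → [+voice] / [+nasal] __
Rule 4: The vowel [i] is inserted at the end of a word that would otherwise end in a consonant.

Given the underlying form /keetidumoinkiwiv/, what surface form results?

Rule 1 (intervocalic voicing): /t/ is a voiceless stop between vowels /e/ and /i/, so it voices to [d]. /keetidumoinkiwiv/ → keedidumoinkiwiv.
Rule 2 (intervocalic spirantization): /d/ is a stop between vowels /e/ and /i/, so it spirantizes to the fricative [z]. /d/ is a stop between vowels /i/ and /u/, so it spirantizes to the fricative [z]. /keedidumoinkiwiv/ → keezizumoinkiwiv.
Rule 3 (post-nasal voicing): /k/ is a voiceless stop immediately after the nasal /n/, so it voices to [g]. /keezizumoinkiwiv/ → keezizumoingiwiv.
Rule 4 (final i-epenthesis): the form ends in the consonant /v/, so [i] is inserted word-finally. /keezizumoingiwiv/ → keezizumoingiwivi.

keezizumoingiwivi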